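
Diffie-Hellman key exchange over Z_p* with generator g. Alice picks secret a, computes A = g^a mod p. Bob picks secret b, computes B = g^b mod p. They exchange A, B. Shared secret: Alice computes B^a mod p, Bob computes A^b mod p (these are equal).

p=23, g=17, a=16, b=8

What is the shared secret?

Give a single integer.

Answer: 3

Derivation:
A = 17^16 mod 23  (bits of 16 = 10000)
  bit 0 = 1: r = r^2 * 17 mod 23 = 1^2 * 17 = 1*17 = 17
  bit 1 = 0: r = r^2 mod 23 = 17^2 = 13
  bit 2 = 0: r = r^2 mod 23 = 13^2 = 8
  bit 3 = 0: r = r^2 mod 23 = 8^2 = 18
  bit 4 = 0: r = r^2 mod 23 = 18^2 = 2
  -> A = 2
B = 17^8 mod 23  (bits of 8 = 1000)
  bit 0 = 1: r = r^2 * 17 mod 23 = 1^2 * 17 = 1*17 = 17
  bit 1 = 0: r = r^2 mod 23 = 17^2 = 13
  bit 2 = 0: r = r^2 mod 23 = 13^2 = 8
  bit 3 = 0: r = r^2 mod 23 = 8^2 = 18
  -> B = 18
s = B^a = 18^16 mod 23  (bits of 16 = 10000)
  bit 0 = 1: r = r^2 * 18 mod 23 = 1^2 * 18 = 1*18 = 18
  bit 1 = 0: r = r^2 mod 23 = 18^2 = 2
  bit 2 = 0: r = r^2 mod 23 = 2^2 = 4
  bit 3 = 0: r = r^2 mod 23 = 4^2 = 16
  bit 4 = 0: r = r^2 mod 23 = 16^2 = 3
  -> s = B^a = 3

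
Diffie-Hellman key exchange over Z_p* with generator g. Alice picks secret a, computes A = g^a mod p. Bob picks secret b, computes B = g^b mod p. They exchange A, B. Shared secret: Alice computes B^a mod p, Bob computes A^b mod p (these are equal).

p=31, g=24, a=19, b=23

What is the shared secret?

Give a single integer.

Answer: 13

Derivation:
A = 24^19 mod 31  (bits of 19 = 10011)
  bit 0 = 1: r = r^2 * 24 mod 31 = 1^2 * 24 = 1*24 = 24
  bit 1 = 0: r = r^2 mod 31 = 24^2 = 18
  bit 2 = 0: r = r^2 mod 31 = 18^2 = 14
  bit 3 = 1: r = r^2 * 24 mod 31 = 14^2 * 24 = 10*24 = 23
  bit 4 = 1: r = r^2 * 24 mod 31 = 23^2 * 24 = 2*24 = 17
  -> A = 17
B = 24^23 mod 31  (bits of 23 = 10111)
  bit 0 = 1: r = r^2 * 24 mod 31 = 1^2 * 24 = 1*24 = 24
  bit 1 = 0: r = r^2 mod 31 = 24^2 = 18
  bit 2 = 1: r = r^2 * 24 mod 31 = 18^2 * 24 = 14*24 = 26
  bit 3 = 1: r = r^2 * 24 mod 31 = 26^2 * 24 = 25*24 = 11
  bit 4 = 1: r = r^2 * 24 mod 31 = 11^2 * 24 = 28*24 = 21
  -> B = 21
s = B^a = 21^19 mod 31  (bits of 19 = 10011)
  bit 0 = 1: r = r^2 * 21 mod 31 = 1^2 * 21 = 1*21 = 21
  bit 1 = 0: r = r^2 mod 31 = 21^2 = 7
  bit 2 = 0: r = r^2 mod 31 = 7^2 = 18
  bit 3 = 1: r = r^2 * 21 mod 31 = 18^2 * 21 = 14*21 = 15
  bit 4 = 1: r = r^2 * 21 mod 31 = 15^2 * 21 = 8*21 = 13
  -> s = B^a = 13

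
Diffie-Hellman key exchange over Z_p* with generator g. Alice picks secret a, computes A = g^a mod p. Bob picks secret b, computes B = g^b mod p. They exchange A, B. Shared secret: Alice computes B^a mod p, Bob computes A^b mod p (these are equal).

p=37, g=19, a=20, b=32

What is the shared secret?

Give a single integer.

Answer: 34

Derivation:
A = 19^20 mod 37  (bits of 20 = 10100)
  bit 0 = 1: r = r^2 * 19 mod 37 = 1^2 * 19 = 1*19 = 19
  bit 1 = 0: r = r^2 mod 37 = 19^2 = 28
  bit 2 = 1: r = r^2 * 19 mod 37 = 28^2 * 19 = 7*19 = 22
  bit 3 = 0: r = r^2 mod 37 = 22^2 = 3
  bit 4 = 0: r = r^2 mod 37 = 3^2 = 9
  -> A = 9
B = 19^32 mod 37  (bits of 32 = 100000)
  bit 0 = 1: r = r^2 * 19 mod 37 = 1^2 * 19 = 1*19 = 19
  bit 1 = 0: r = r^2 mod 37 = 19^2 = 28
  bit 2 = 0: r = r^2 mod 37 = 28^2 = 7
  bit 3 = 0: r = r^2 mod 37 = 7^2 = 12
  bit 4 = 0: r = r^2 mod 37 = 12^2 = 33
  bit 5 = 0: r = r^2 mod 37 = 33^2 = 16
  -> B = 16
s = B^a = 16^20 mod 37  (bits of 20 = 10100)
  bit 0 = 1: r = r^2 * 16 mod 37 = 1^2 * 16 = 1*16 = 16
  bit 1 = 0: r = r^2 mod 37 = 16^2 = 34
  bit 2 = 1: r = r^2 * 16 mod 37 = 34^2 * 16 = 9*16 = 33
  bit 3 = 0: r = r^2 mod 37 = 33^2 = 16
  bit 4 = 0: r = r^2 mod 37 = 16^2 = 34
  -> s = B^a = 34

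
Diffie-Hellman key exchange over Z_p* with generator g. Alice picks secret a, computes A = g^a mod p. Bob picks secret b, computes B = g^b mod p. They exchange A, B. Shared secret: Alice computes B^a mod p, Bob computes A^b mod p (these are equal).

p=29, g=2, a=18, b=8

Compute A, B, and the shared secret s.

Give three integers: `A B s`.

A = 2^18 mod 29  (bits of 18 = 10010)
  bit 0 = 1: r = r^2 * 2 mod 29 = 1^2 * 2 = 1*2 = 2
  bit 1 = 0: r = r^2 mod 29 = 2^2 = 4
  bit 2 = 0: r = r^2 mod 29 = 4^2 = 16
  bit 3 = 1: r = r^2 * 2 mod 29 = 16^2 * 2 = 24*2 = 19
  bit 4 = 0: r = r^2 mod 29 = 19^2 = 13
  -> A = 13
B = 2^8 mod 29  (bits of 8 = 1000)
  bit 0 = 1: r = r^2 * 2 mod 29 = 1^2 * 2 = 1*2 = 2
  bit 1 = 0: r = r^2 mod 29 = 2^2 = 4
  bit 2 = 0: r = r^2 mod 29 = 4^2 = 16
  bit 3 = 0: r = r^2 mod 29 = 16^2 = 24
  -> B = 24
s = B^a = 24^18 mod 29  (bits of 18 = 10010)
  bit 0 = 1: r = r^2 * 24 mod 29 = 1^2 * 24 = 1*24 = 24
  bit 1 = 0: r = r^2 mod 29 = 24^2 = 25
  bit 2 = 0: r = r^2 mod 29 = 25^2 = 16
  bit 3 = 1: r = r^2 * 24 mod 29 = 16^2 * 24 = 24*24 = 25
  bit 4 = 0: r = r^2 mod 29 = 25^2 = 16
  -> s = B^a = 16

Answer: 13 24 16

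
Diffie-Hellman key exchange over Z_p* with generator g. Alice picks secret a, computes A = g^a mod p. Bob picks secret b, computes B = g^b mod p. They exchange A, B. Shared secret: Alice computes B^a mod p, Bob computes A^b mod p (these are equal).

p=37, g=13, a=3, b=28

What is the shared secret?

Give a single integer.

Answer: 10

Derivation:
A = 13^3 mod 37  (bits of 3 = 11)
  bit 0 = 1: r = r^2 * 13 mod 37 = 1^2 * 13 = 1*13 = 13
  bit 1 = 1: r = r^2 * 13 mod 37 = 13^2 * 13 = 21*13 = 14
  -> A = 14
B = 13^28 mod 37  (bits of 28 = 11100)
  bit 0 = 1: r = r^2 * 13 mod 37 = 1^2 * 13 = 1*13 = 13
  bit 1 = 1: r = r^2 * 13 mod 37 = 13^2 * 13 = 21*13 = 14
  bit 2 = 1: r = r^2 * 13 mod 37 = 14^2 * 13 = 11*13 = 32
  bit 3 = 0: r = r^2 mod 37 = 32^2 = 25
  bit 4 = 0: r = r^2 mod 37 = 25^2 = 33
  -> B = 33
s = B^a = 33^3 mod 37  (bits of 3 = 11)
  bit 0 = 1: r = r^2 * 33 mod 37 = 1^2 * 33 = 1*33 = 33
  bit 1 = 1: r = r^2 * 33 mod 37 = 33^2 * 33 = 16*33 = 10
  -> s = B^a = 10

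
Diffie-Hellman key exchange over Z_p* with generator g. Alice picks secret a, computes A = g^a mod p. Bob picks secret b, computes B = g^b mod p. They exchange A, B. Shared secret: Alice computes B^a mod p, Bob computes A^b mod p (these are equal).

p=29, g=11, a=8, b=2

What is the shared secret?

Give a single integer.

Answer: 24

Derivation:
A = 11^8 mod 29  (bits of 8 = 1000)
  bit 0 = 1: r = r^2 * 11 mod 29 = 1^2 * 11 = 1*11 = 11
  bit 1 = 0: r = r^2 mod 29 = 11^2 = 5
  bit 2 = 0: r = r^2 mod 29 = 5^2 = 25
  bit 3 = 0: r = r^2 mod 29 = 25^2 = 16
  -> A = 16
B = 11^2 mod 29  (bits of 2 = 10)
  bit 0 = 1: r = r^2 * 11 mod 29 = 1^2 * 11 = 1*11 = 11
  bit 1 = 0: r = r^2 mod 29 = 11^2 = 5
  -> B = 5
s = B^a = 5^8 mod 29  (bits of 8 = 1000)
  bit 0 = 1: r = r^2 * 5 mod 29 = 1^2 * 5 = 1*5 = 5
  bit 1 = 0: r = r^2 mod 29 = 5^2 = 25
  bit 2 = 0: r = r^2 mod 29 = 25^2 = 16
  bit 3 = 0: r = r^2 mod 29 = 16^2 = 24
  -> s = B^a = 24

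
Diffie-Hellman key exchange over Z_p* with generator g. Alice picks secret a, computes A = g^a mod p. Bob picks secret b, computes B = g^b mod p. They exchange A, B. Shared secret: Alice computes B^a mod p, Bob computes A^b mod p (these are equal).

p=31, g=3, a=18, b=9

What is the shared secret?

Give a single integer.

Answer: 8

Derivation:
A = 3^18 mod 31  (bits of 18 = 10010)
  bit 0 = 1: r = r^2 * 3 mod 31 = 1^2 * 3 = 1*3 = 3
  bit 1 = 0: r = r^2 mod 31 = 3^2 = 9
  bit 2 = 0: r = r^2 mod 31 = 9^2 = 19
  bit 3 = 1: r = r^2 * 3 mod 31 = 19^2 * 3 = 20*3 = 29
  bit 4 = 0: r = r^2 mod 31 = 29^2 = 4
  -> A = 4
B = 3^9 mod 31  (bits of 9 = 1001)
  bit 0 = 1: r = r^2 * 3 mod 31 = 1^2 * 3 = 1*3 = 3
  bit 1 = 0: r = r^2 mod 31 = 3^2 = 9
  bit 2 = 0: r = r^2 mod 31 = 9^2 = 19
  bit 3 = 1: r = r^2 * 3 mod 31 = 19^2 * 3 = 20*3 = 29
  -> B = 29
s = B^a = 29^18 mod 31  (bits of 18 = 10010)
  bit 0 = 1: r = r^2 * 29 mod 31 = 1^2 * 29 = 1*29 = 29
  bit 1 = 0: r = r^2 mod 31 = 29^2 = 4
  bit 2 = 0: r = r^2 mod 31 = 4^2 = 16
  bit 3 = 1: r = r^2 * 29 mod 31 = 16^2 * 29 = 8*29 = 15
  bit 4 = 0: r = r^2 mod 31 = 15^2 = 8
  -> s = B^a = 8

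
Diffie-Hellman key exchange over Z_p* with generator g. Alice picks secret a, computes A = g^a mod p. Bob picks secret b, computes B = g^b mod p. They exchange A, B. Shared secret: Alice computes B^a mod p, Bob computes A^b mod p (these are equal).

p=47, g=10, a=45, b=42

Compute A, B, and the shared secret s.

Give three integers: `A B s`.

Answer: 33 17 36

Derivation:
A = 10^45 mod 47  (bits of 45 = 101101)
  bit 0 = 1: r = r^2 * 10 mod 47 = 1^2 * 10 = 1*10 = 10
  bit 1 = 0: r = r^2 mod 47 = 10^2 = 6
  bit 2 = 1: r = r^2 * 10 mod 47 = 6^2 * 10 = 36*10 = 31
  bit 3 = 1: r = r^2 * 10 mod 47 = 31^2 * 10 = 21*10 = 22
  bit 4 = 0: r = r^2 mod 47 = 22^2 = 14
  bit 5 = 1: r = r^2 * 10 mod 47 = 14^2 * 10 = 8*10 = 33
  -> A = 33
B = 10^42 mod 47  (bits of 42 = 101010)
  bit 0 = 1: r = r^2 * 10 mod 47 = 1^2 * 10 = 1*10 = 10
  bit 1 = 0: r = r^2 mod 47 = 10^2 = 6
  bit 2 = 1: r = r^2 * 10 mod 47 = 6^2 * 10 = 36*10 = 31
  bit 3 = 0: r = r^2 mod 47 = 31^2 = 21
  bit 4 = 1: r = r^2 * 10 mod 47 = 21^2 * 10 = 18*10 = 39
  bit 5 = 0: r = r^2 mod 47 = 39^2 = 17
  -> B = 17
s = B^a = 17^45 mod 47  (bits of 45 = 101101)
  bit 0 = 1: r = r^2 * 17 mod 47 = 1^2 * 17 = 1*17 = 17
  bit 1 = 0: r = r^2 mod 47 = 17^2 = 7
  bit 2 = 1: r = r^2 * 17 mod 47 = 7^2 * 17 = 2*17 = 34
  bit 3 = 1: r = r^2 * 17 mod 47 = 34^2 * 17 = 28*17 = 6
  bit 4 = 0: r = r^2 mod 47 = 6^2 = 36
  bit 5 = 1: r = r^2 * 17 mod 47 = 36^2 * 17 = 27*17 = 36
  -> s = B^a = 36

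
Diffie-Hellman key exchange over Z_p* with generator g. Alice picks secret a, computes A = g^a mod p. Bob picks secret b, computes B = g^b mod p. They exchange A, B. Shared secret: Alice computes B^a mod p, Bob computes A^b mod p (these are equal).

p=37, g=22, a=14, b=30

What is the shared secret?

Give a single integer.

A = 22^14 mod 37  (bits of 14 = 1110)
  bit 0 = 1: r = r^2 * 22 mod 37 = 1^2 * 22 = 1*22 = 22
  bit 1 = 1: r = r^2 * 22 mod 37 = 22^2 * 22 = 3*22 = 29
  bit 2 = 1: r = r^2 * 22 mod 37 = 29^2 * 22 = 27*22 = 2
  bit 3 = 0: r = r^2 mod 37 = 2^2 = 4
  -> A = 4
B = 22^30 mod 37  (bits of 30 = 11110)
  bit 0 = 1: r = r^2 * 22 mod 37 = 1^2 * 22 = 1*22 = 22
  bit 1 = 1: r = r^2 * 22 mod 37 = 22^2 * 22 = 3*22 = 29
  bit 2 = 1: r = r^2 * 22 mod 37 = 29^2 * 22 = 27*22 = 2
  bit 3 = 1: r = r^2 * 22 mod 37 = 2^2 * 22 = 4*22 = 14
  bit 4 = 0: r = r^2 mod 37 = 14^2 = 11
  -> B = 11
s = B^a = 11^14 mod 37  (bits of 14 = 1110)
  bit 0 = 1: r = r^2 * 11 mod 37 = 1^2 * 11 = 1*11 = 11
  bit 1 = 1: r = r^2 * 11 mod 37 = 11^2 * 11 = 10*11 = 36
  bit 2 = 1: r = r^2 * 11 mod 37 = 36^2 * 11 = 1*11 = 11
  bit 3 = 0: r = r^2 mod 37 = 11^2 = 10
  -> s = B^a = 10

Answer: 10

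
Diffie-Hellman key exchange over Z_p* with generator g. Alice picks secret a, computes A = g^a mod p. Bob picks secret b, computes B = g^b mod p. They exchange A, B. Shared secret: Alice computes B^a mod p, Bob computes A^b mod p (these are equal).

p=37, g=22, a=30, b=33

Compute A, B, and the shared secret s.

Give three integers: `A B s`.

Answer: 11 23 36

Derivation:
A = 22^30 mod 37  (bits of 30 = 11110)
  bit 0 = 1: r = r^2 * 22 mod 37 = 1^2 * 22 = 1*22 = 22
  bit 1 = 1: r = r^2 * 22 mod 37 = 22^2 * 22 = 3*22 = 29
  bit 2 = 1: r = r^2 * 22 mod 37 = 29^2 * 22 = 27*22 = 2
  bit 3 = 1: r = r^2 * 22 mod 37 = 2^2 * 22 = 4*22 = 14
  bit 4 = 0: r = r^2 mod 37 = 14^2 = 11
  -> A = 11
B = 22^33 mod 37  (bits of 33 = 100001)
  bit 0 = 1: r = r^2 * 22 mod 37 = 1^2 * 22 = 1*22 = 22
  bit 1 = 0: r = r^2 mod 37 = 22^2 = 3
  bit 2 = 0: r = r^2 mod 37 = 3^2 = 9
  bit 3 = 0: r = r^2 mod 37 = 9^2 = 7
  bit 4 = 0: r = r^2 mod 37 = 7^2 = 12
  bit 5 = 1: r = r^2 * 22 mod 37 = 12^2 * 22 = 33*22 = 23
  -> B = 23
s = B^a = 23^30 mod 37  (bits of 30 = 11110)
  bit 0 = 1: r = r^2 * 23 mod 37 = 1^2 * 23 = 1*23 = 23
  bit 1 = 1: r = r^2 * 23 mod 37 = 23^2 * 23 = 11*23 = 31
  bit 2 = 1: r = r^2 * 23 mod 37 = 31^2 * 23 = 36*23 = 14
  bit 3 = 1: r = r^2 * 23 mod 37 = 14^2 * 23 = 11*23 = 31
  bit 4 = 0: r = r^2 mod 37 = 31^2 = 36
  -> s = B^a = 36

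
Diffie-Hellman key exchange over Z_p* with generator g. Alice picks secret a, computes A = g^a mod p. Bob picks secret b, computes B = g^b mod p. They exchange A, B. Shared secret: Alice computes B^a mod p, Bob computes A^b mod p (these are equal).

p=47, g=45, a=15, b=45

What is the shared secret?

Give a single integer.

A = 45^15 mod 47  (bits of 15 = 1111)
  bit 0 = 1: r = r^2 * 45 mod 47 = 1^2 * 45 = 1*45 = 45
  bit 1 = 1: r = r^2 * 45 mod 47 = 45^2 * 45 = 4*45 = 39
  bit 2 = 1: r = r^2 * 45 mod 47 = 39^2 * 45 = 17*45 = 13
  bit 3 = 1: r = r^2 * 45 mod 47 = 13^2 * 45 = 28*45 = 38
  -> A = 38
B = 45^45 mod 47  (bits of 45 = 101101)
  bit 0 = 1: r = r^2 * 45 mod 47 = 1^2 * 45 = 1*45 = 45
  bit 1 = 0: r = r^2 mod 47 = 45^2 = 4
  bit 2 = 1: r = r^2 * 45 mod 47 = 4^2 * 45 = 16*45 = 15
  bit 3 = 1: r = r^2 * 45 mod 47 = 15^2 * 45 = 37*45 = 20
  bit 4 = 0: r = r^2 mod 47 = 20^2 = 24
  bit 5 = 1: r = r^2 * 45 mod 47 = 24^2 * 45 = 12*45 = 23
  -> B = 23
s = B^a = 23^15 mod 47  (bits of 15 = 1111)
  bit 0 = 1: r = r^2 * 23 mod 47 = 1^2 * 23 = 1*23 = 23
  bit 1 = 1: r = r^2 * 23 mod 47 = 23^2 * 23 = 12*23 = 41
  bit 2 = 1: r = r^2 * 23 mod 47 = 41^2 * 23 = 36*23 = 29
  bit 3 = 1: r = r^2 * 23 mod 47 = 29^2 * 23 = 42*23 = 26
  -> s = B^a = 26

Answer: 26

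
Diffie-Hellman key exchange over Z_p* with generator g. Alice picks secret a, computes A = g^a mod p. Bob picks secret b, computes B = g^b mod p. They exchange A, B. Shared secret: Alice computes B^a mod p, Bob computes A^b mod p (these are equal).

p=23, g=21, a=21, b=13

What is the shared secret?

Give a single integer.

A = 21^21 mod 23  (bits of 21 = 10101)
  bit 0 = 1: r = r^2 * 21 mod 23 = 1^2 * 21 = 1*21 = 21
  bit 1 = 0: r = r^2 mod 23 = 21^2 = 4
  bit 2 = 1: r = r^2 * 21 mod 23 = 4^2 * 21 = 16*21 = 14
  bit 3 = 0: r = r^2 mod 23 = 14^2 = 12
  bit 4 = 1: r = r^2 * 21 mod 23 = 12^2 * 21 = 6*21 = 11
  -> A = 11
B = 21^13 mod 23  (bits of 13 = 1101)
  bit 0 = 1: r = r^2 * 21 mod 23 = 1^2 * 21 = 1*21 = 21
  bit 1 = 1: r = r^2 * 21 mod 23 = 21^2 * 21 = 4*21 = 15
  bit 2 = 0: r = r^2 mod 23 = 15^2 = 18
  bit 3 = 1: r = r^2 * 21 mod 23 = 18^2 * 21 = 2*21 = 19
  -> B = 19
s = B^a = 19^21 mod 23  (bits of 21 = 10101)
  bit 0 = 1: r = r^2 * 19 mod 23 = 1^2 * 19 = 1*19 = 19
  bit 1 = 0: r = r^2 mod 23 = 19^2 = 16
  bit 2 = 1: r = r^2 * 19 mod 23 = 16^2 * 19 = 3*19 = 11
  bit 3 = 0: r = r^2 mod 23 = 11^2 = 6
  bit 4 = 1: r = r^2 * 19 mod 23 = 6^2 * 19 = 13*19 = 17
  -> s = B^a = 17

Answer: 17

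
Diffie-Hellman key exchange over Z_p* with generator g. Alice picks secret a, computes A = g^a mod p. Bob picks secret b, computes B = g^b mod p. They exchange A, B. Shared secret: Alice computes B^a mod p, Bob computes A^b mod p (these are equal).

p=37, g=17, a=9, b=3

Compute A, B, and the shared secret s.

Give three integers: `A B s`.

A = 17^9 mod 37  (bits of 9 = 1001)
  bit 0 = 1: r = r^2 * 17 mod 37 = 1^2 * 17 = 1*17 = 17
  bit 1 = 0: r = r^2 mod 37 = 17^2 = 30
  bit 2 = 0: r = r^2 mod 37 = 30^2 = 12
  bit 3 = 1: r = r^2 * 17 mod 37 = 12^2 * 17 = 33*17 = 6
  -> A = 6
B = 17^3 mod 37  (bits of 3 = 11)
  bit 0 = 1: r = r^2 * 17 mod 37 = 1^2 * 17 = 1*17 = 17
  bit 1 = 1: r = r^2 * 17 mod 37 = 17^2 * 17 = 30*17 = 29
  -> B = 29
s = B^a = 29^9 mod 37  (bits of 9 = 1001)
  bit 0 = 1: r = r^2 * 29 mod 37 = 1^2 * 29 = 1*29 = 29
  bit 1 = 0: r = r^2 mod 37 = 29^2 = 27
  bit 2 = 0: r = r^2 mod 37 = 27^2 = 26
  bit 3 = 1: r = r^2 * 29 mod 37 = 26^2 * 29 = 10*29 = 31
  -> s = B^a = 31

Answer: 6 29 31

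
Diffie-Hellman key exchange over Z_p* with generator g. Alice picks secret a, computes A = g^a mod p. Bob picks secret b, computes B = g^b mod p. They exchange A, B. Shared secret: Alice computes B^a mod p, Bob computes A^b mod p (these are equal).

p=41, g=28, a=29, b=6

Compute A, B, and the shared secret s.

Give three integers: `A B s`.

A = 28^29 mod 41  (bits of 29 = 11101)
  bit 0 = 1: r = r^2 * 28 mod 41 = 1^2 * 28 = 1*28 = 28
  bit 1 = 1: r = r^2 * 28 mod 41 = 28^2 * 28 = 5*28 = 17
  bit 2 = 1: r = r^2 * 28 mod 41 = 17^2 * 28 = 2*28 = 15
  bit 3 = 0: r = r^2 mod 41 = 15^2 = 20
  bit 4 = 1: r = r^2 * 28 mod 41 = 20^2 * 28 = 31*28 = 7
  -> A = 7
B = 28^6 mod 41  (bits of 6 = 110)
  bit 0 = 1: r = r^2 * 28 mod 41 = 1^2 * 28 = 1*28 = 28
  bit 1 = 1: r = r^2 * 28 mod 41 = 28^2 * 28 = 5*28 = 17
  bit 2 = 0: r = r^2 mod 41 = 17^2 = 2
  -> B = 2
s = B^a = 2^29 mod 41  (bits of 29 = 11101)
  bit 0 = 1: r = r^2 * 2 mod 41 = 1^2 * 2 = 1*2 = 2
  bit 1 = 1: r = r^2 * 2 mod 41 = 2^2 * 2 = 4*2 = 8
  bit 2 = 1: r = r^2 * 2 mod 41 = 8^2 * 2 = 23*2 = 5
  bit 3 = 0: r = r^2 mod 41 = 5^2 = 25
  bit 4 = 1: r = r^2 * 2 mod 41 = 25^2 * 2 = 10*2 = 20
  -> s = B^a = 20

Answer: 7 2 20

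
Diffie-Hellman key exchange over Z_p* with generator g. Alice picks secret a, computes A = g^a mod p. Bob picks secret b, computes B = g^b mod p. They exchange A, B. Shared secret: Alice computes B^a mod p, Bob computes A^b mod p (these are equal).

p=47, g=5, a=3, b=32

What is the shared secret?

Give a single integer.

Answer: 14

Derivation:
A = 5^3 mod 47  (bits of 3 = 11)
  bit 0 = 1: r = r^2 * 5 mod 47 = 1^2 * 5 = 1*5 = 5
  bit 1 = 1: r = r^2 * 5 mod 47 = 5^2 * 5 = 25*5 = 31
  -> A = 31
B = 5^32 mod 47  (bits of 32 = 100000)
  bit 0 = 1: r = r^2 * 5 mod 47 = 1^2 * 5 = 1*5 = 5
  bit 1 = 0: r = r^2 mod 47 = 5^2 = 25
  bit 2 = 0: r = r^2 mod 47 = 25^2 = 14
  bit 3 = 0: r = r^2 mod 47 = 14^2 = 8
  bit 4 = 0: r = r^2 mod 47 = 8^2 = 17
  bit 5 = 0: r = r^2 mod 47 = 17^2 = 7
  -> B = 7
s = B^a = 7^3 mod 47  (bits of 3 = 11)
  bit 0 = 1: r = r^2 * 7 mod 47 = 1^2 * 7 = 1*7 = 7
  bit 1 = 1: r = r^2 * 7 mod 47 = 7^2 * 7 = 2*7 = 14
  -> s = B^a = 14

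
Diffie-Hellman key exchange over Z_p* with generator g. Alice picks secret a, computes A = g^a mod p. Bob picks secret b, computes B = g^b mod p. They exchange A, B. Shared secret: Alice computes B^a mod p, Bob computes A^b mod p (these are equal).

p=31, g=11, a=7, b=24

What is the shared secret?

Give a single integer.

A = 11^7 mod 31  (bits of 7 = 111)
  bit 0 = 1: r = r^2 * 11 mod 31 = 1^2 * 11 = 1*11 = 11
  bit 1 = 1: r = r^2 * 11 mod 31 = 11^2 * 11 = 28*11 = 29
  bit 2 = 1: r = r^2 * 11 mod 31 = 29^2 * 11 = 4*11 = 13
  -> A = 13
B = 11^24 mod 31  (bits of 24 = 11000)
  bit 0 = 1: r = r^2 * 11 mod 31 = 1^2 * 11 = 1*11 = 11
  bit 1 = 1: r = r^2 * 11 mod 31 = 11^2 * 11 = 28*11 = 29
  bit 2 = 0: r = r^2 mod 31 = 29^2 = 4
  bit 3 = 0: r = r^2 mod 31 = 4^2 = 16
  bit 4 = 0: r = r^2 mod 31 = 16^2 = 8
  -> B = 8
s = B^a = 8^7 mod 31  (bits of 7 = 111)
  bit 0 = 1: r = r^2 * 8 mod 31 = 1^2 * 8 = 1*8 = 8
  bit 1 = 1: r = r^2 * 8 mod 31 = 8^2 * 8 = 2*8 = 16
  bit 2 = 1: r = r^2 * 8 mod 31 = 16^2 * 8 = 8*8 = 2
  -> s = B^a = 2

Answer: 2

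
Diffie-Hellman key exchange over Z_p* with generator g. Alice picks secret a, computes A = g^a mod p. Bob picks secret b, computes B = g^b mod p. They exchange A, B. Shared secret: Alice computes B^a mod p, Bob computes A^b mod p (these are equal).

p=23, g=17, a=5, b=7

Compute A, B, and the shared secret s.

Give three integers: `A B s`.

Answer: 21 20 10

Derivation:
A = 17^5 mod 23  (bits of 5 = 101)
  bit 0 = 1: r = r^2 * 17 mod 23 = 1^2 * 17 = 1*17 = 17
  bit 1 = 0: r = r^2 mod 23 = 17^2 = 13
  bit 2 = 1: r = r^2 * 17 mod 23 = 13^2 * 17 = 8*17 = 21
  -> A = 21
B = 17^7 mod 23  (bits of 7 = 111)
  bit 0 = 1: r = r^2 * 17 mod 23 = 1^2 * 17 = 1*17 = 17
  bit 1 = 1: r = r^2 * 17 mod 23 = 17^2 * 17 = 13*17 = 14
  bit 2 = 1: r = r^2 * 17 mod 23 = 14^2 * 17 = 12*17 = 20
  -> B = 20
s = B^a = 20^5 mod 23  (bits of 5 = 101)
  bit 0 = 1: r = r^2 * 20 mod 23 = 1^2 * 20 = 1*20 = 20
  bit 1 = 0: r = r^2 mod 23 = 20^2 = 9
  bit 2 = 1: r = r^2 * 20 mod 23 = 9^2 * 20 = 12*20 = 10
  -> s = B^a = 10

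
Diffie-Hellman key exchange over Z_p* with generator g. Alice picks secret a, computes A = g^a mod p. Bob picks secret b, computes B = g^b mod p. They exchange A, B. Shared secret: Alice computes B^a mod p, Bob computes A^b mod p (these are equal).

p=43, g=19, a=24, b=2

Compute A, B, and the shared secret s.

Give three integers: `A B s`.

Answer: 21 17 11

Derivation:
A = 19^24 mod 43  (bits of 24 = 11000)
  bit 0 = 1: r = r^2 * 19 mod 43 = 1^2 * 19 = 1*19 = 19
  bit 1 = 1: r = r^2 * 19 mod 43 = 19^2 * 19 = 17*19 = 22
  bit 2 = 0: r = r^2 mod 43 = 22^2 = 11
  bit 3 = 0: r = r^2 mod 43 = 11^2 = 35
  bit 4 = 0: r = r^2 mod 43 = 35^2 = 21
  -> A = 21
B = 19^2 mod 43  (bits of 2 = 10)
  bit 0 = 1: r = r^2 * 19 mod 43 = 1^2 * 19 = 1*19 = 19
  bit 1 = 0: r = r^2 mod 43 = 19^2 = 17
  -> B = 17
s = B^a = 17^24 mod 43  (bits of 24 = 11000)
  bit 0 = 1: r = r^2 * 17 mod 43 = 1^2 * 17 = 1*17 = 17
  bit 1 = 1: r = r^2 * 17 mod 43 = 17^2 * 17 = 31*17 = 11
  bit 2 = 0: r = r^2 mod 43 = 11^2 = 35
  bit 3 = 0: r = r^2 mod 43 = 35^2 = 21
  bit 4 = 0: r = r^2 mod 43 = 21^2 = 11
  -> s = B^a = 11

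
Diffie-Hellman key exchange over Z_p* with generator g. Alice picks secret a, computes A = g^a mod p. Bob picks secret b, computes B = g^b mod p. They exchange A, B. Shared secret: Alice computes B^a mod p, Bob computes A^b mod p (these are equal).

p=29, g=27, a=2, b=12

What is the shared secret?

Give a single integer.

Answer: 20

Derivation:
A = 27^2 mod 29  (bits of 2 = 10)
  bit 0 = 1: r = r^2 * 27 mod 29 = 1^2 * 27 = 1*27 = 27
  bit 1 = 0: r = r^2 mod 29 = 27^2 = 4
  -> A = 4
B = 27^12 mod 29  (bits of 12 = 1100)
  bit 0 = 1: r = r^2 * 27 mod 29 = 1^2 * 27 = 1*27 = 27
  bit 1 = 1: r = r^2 * 27 mod 29 = 27^2 * 27 = 4*27 = 21
  bit 2 = 0: r = r^2 mod 29 = 21^2 = 6
  bit 3 = 0: r = r^2 mod 29 = 6^2 = 7
  -> B = 7
s = B^a = 7^2 mod 29  (bits of 2 = 10)
  bit 0 = 1: r = r^2 * 7 mod 29 = 1^2 * 7 = 1*7 = 7
  bit 1 = 0: r = r^2 mod 29 = 7^2 = 20
  -> s = B^a = 20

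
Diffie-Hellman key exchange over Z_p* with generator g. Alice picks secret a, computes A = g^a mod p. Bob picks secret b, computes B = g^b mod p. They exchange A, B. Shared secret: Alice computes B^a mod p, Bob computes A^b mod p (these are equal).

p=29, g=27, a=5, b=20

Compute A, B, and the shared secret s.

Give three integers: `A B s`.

A = 27^5 mod 29  (bits of 5 = 101)
  bit 0 = 1: r = r^2 * 27 mod 29 = 1^2 * 27 = 1*27 = 27
  bit 1 = 0: r = r^2 mod 29 = 27^2 = 4
  bit 2 = 1: r = r^2 * 27 mod 29 = 4^2 * 27 = 16*27 = 26
  -> A = 26
B = 27^20 mod 29  (bits of 20 = 10100)
  bit 0 = 1: r = r^2 * 27 mod 29 = 1^2 * 27 = 1*27 = 27
  bit 1 = 0: r = r^2 mod 29 = 27^2 = 4
  bit 2 = 1: r = r^2 * 27 mod 29 = 4^2 * 27 = 16*27 = 26
  bit 3 = 0: r = r^2 mod 29 = 26^2 = 9
  bit 4 = 0: r = r^2 mod 29 = 9^2 = 23
  -> B = 23
s = B^a = 23^5 mod 29  (bits of 5 = 101)
  bit 0 = 1: r = r^2 * 23 mod 29 = 1^2 * 23 = 1*23 = 23
  bit 1 = 0: r = r^2 mod 29 = 23^2 = 7
  bit 2 = 1: r = r^2 * 23 mod 29 = 7^2 * 23 = 20*23 = 25
  -> s = B^a = 25

Answer: 26 23 25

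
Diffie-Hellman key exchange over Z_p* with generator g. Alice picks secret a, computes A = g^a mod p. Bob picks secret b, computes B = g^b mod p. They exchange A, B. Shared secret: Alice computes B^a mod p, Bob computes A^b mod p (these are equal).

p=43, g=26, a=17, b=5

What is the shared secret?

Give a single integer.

A = 26^17 mod 43  (bits of 17 = 10001)
  bit 0 = 1: r = r^2 * 26 mod 43 = 1^2 * 26 = 1*26 = 26
  bit 1 = 0: r = r^2 mod 43 = 26^2 = 31
  bit 2 = 0: r = r^2 mod 43 = 31^2 = 15
  bit 3 = 0: r = r^2 mod 43 = 15^2 = 10
  bit 4 = 1: r = r^2 * 26 mod 43 = 10^2 * 26 = 14*26 = 20
  -> A = 20
B = 26^5 mod 43  (bits of 5 = 101)
  bit 0 = 1: r = r^2 * 26 mod 43 = 1^2 * 26 = 1*26 = 26
  bit 1 = 0: r = r^2 mod 43 = 26^2 = 31
  bit 2 = 1: r = r^2 * 26 mod 43 = 31^2 * 26 = 15*26 = 3
  -> B = 3
s = B^a = 3^17 mod 43  (bits of 17 = 10001)
  bit 0 = 1: r = r^2 * 3 mod 43 = 1^2 * 3 = 1*3 = 3
  bit 1 = 0: r = r^2 mod 43 = 3^2 = 9
  bit 2 = 0: r = r^2 mod 43 = 9^2 = 38
  bit 3 = 0: r = r^2 mod 43 = 38^2 = 25
  bit 4 = 1: r = r^2 * 3 mod 43 = 25^2 * 3 = 23*3 = 26
  -> s = B^a = 26

Answer: 26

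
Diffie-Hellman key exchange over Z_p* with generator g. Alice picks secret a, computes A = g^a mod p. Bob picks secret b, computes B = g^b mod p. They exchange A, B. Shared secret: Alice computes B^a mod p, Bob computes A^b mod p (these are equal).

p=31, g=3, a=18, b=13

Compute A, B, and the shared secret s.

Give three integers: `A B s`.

A = 3^18 mod 31  (bits of 18 = 10010)
  bit 0 = 1: r = r^2 * 3 mod 31 = 1^2 * 3 = 1*3 = 3
  bit 1 = 0: r = r^2 mod 31 = 3^2 = 9
  bit 2 = 0: r = r^2 mod 31 = 9^2 = 19
  bit 3 = 1: r = r^2 * 3 mod 31 = 19^2 * 3 = 20*3 = 29
  bit 4 = 0: r = r^2 mod 31 = 29^2 = 4
  -> A = 4
B = 3^13 mod 31  (bits of 13 = 1101)
  bit 0 = 1: r = r^2 * 3 mod 31 = 1^2 * 3 = 1*3 = 3
  bit 1 = 1: r = r^2 * 3 mod 31 = 3^2 * 3 = 9*3 = 27
  bit 2 = 0: r = r^2 mod 31 = 27^2 = 16
  bit 3 = 1: r = r^2 * 3 mod 31 = 16^2 * 3 = 8*3 = 24
  -> B = 24
s = B^a = 24^18 mod 31  (bits of 18 = 10010)
  bit 0 = 1: r = r^2 * 24 mod 31 = 1^2 * 24 = 1*24 = 24
  bit 1 = 0: r = r^2 mod 31 = 24^2 = 18
  bit 2 = 0: r = r^2 mod 31 = 18^2 = 14
  bit 3 = 1: r = r^2 * 24 mod 31 = 14^2 * 24 = 10*24 = 23
  bit 4 = 0: r = r^2 mod 31 = 23^2 = 2
  -> s = B^a = 2

Answer: 4 24 2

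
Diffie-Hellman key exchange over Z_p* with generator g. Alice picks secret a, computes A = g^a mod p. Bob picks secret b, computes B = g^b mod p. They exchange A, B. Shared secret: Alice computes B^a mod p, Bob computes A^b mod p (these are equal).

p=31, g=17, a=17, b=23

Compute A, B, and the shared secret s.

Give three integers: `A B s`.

Answer: 21 13 17

Derivation:
A = 17^17 mod 31  (bits of 17 = 10001)
  bit 0 = 1: r = r^2 * 17 mod 31 = 1^2 * 17 = 1*17 = 17
  bit 1 = 0: r = r^2 mod 31 = 17^2 = 10
  bit 2 = 0: r = r^2 mod 31 = 10^2 = 7
  bit 3 = 0: r = r^2 mod 31 = 7^2 = 18
  bit 4 = 1: r = r^2 * 17 mod 31 = 18^2 * 17 = 14*17 = 21
  -> A = 21
B = 17^23 mod 31  (bits of 23 = 10111)
  bit 0 = 1: r = r^2 * 17 mod 31 = 1^2 * 17 = 1*17 = 17
  bit 1 = 0: r = r^2 mod 31 = 17^2 = 10
  bit 2 = 1: r = r^2 * 17 mod 31 = 10^2 * 17 = 7*17 = 26
  bit 3 = 1: r = r^2 * 17 mod 31 = 26^2 * 17 = 25*17 = 22
  bit 4 = 1: r = r^2 * 17 mod 31 = 22^2 * 17 = 19*17 = 13
  -> B = 13
s = B^a = 13^17 mod 31  (bits of 17 = 10001)
  bit 0 = 1: r = r^2 * 13 mod 31 = 1^2 * 13 = 1*13 = 13
  bit 1 = 0: r = r^2 mod 31 = 13^2 = 14
  bit 2 = 0: r = r^2 mod 31 = 14^2 = 10
  bit 3 = 0: r = r^2 mod 31 = 10^2 = 7
  bit 4 = 1: r = r^2 * 13 mod 31 = 7^2 * 13 = 18*13 = 17
  -> s = B^a = 17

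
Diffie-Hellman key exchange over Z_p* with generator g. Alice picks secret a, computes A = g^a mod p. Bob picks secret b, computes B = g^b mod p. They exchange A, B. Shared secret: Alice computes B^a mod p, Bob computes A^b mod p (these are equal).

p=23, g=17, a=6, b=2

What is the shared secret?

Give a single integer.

Answer: 6

Derivation:
A = 17^6 mod 23  (bits of 6 = 110)
  bit 0 = 1: r = r^2 * 17 mod 23 = 1^2 * 17 = 1*17 = 17
  bit 1 = 1: r = r^2 * 17 mod 23 = 17^2 * 17 = 13*17 = 14
  bit 2 = 0: r = r^2 mod 23 = 14^2 = 12
  -> A = 12
B = 17^2 mod 23  (bits of 2 = 10)
  bit 0 = 1: r = r^2 * 17 mod 23 = 1^2 * 17 = 1*17 = 17
  bit 1 = 0: r = r^2 mod 23 = 17^2 = 13
  -> B = 13
s = B^a = 13^6 mod 23  (bits of 6 = 110)
  bit 0 = 1: r = r^2 * 13 mod 23 = 1^2 * 13 = 1*13 = 13
  bit 1 = 1: r = r^2 * 13 mod 23 = 13^2 * 13 = 8*13 = 12
  bit 2 = 0: r = r^2 mod 23 = 12^2 = 6
  -> s = B^a = 6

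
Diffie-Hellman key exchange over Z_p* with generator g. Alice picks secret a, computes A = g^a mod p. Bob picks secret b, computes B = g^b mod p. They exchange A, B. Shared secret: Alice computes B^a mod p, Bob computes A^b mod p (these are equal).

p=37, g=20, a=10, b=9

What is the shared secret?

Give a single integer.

Answer: 36

Derivation:
A = 20^10 mod 37  (bits of 10 = 1010)
  bit 0 = 1: r = r^2 * 20 mod 37 = 1^2 * 20 = 1*20 = 20
  bit 1 = 0: r = r^2 mod 37 = 20^2 = 30
  bit 2 = 1: r = r^2 * 20 mod 37 = 30^2 * 20 = 12*20 = 18
  bit 3 = 0: r = r^2 mod 37 = 18^2 = 28
  -> A = 28
B = 20^9 mod 37  (bits of 9 = 1001)
  bit 0 = 1: r = r^2 * 20 mod 37 = 1^2 * 20 = 1*20 = 20
  bit 1 = 0: r = r^2 mod 37 = 20^2 = 30
  bit 2 = 0: r = r^2 mod 37 = 30^2 = 12
  bit 3 = 1: r = r^2 * 20 mod 37 = 12^2 * 20 = 33*20 = 31
  -> B = 31
s = B^a = 31^10 mod 37  (bits of 10 = 1010)
  bit 0 = 1: r = r^2 * 31 mod 37 = 1^2 * 31 = 1*31 = 31
  bit 1 = 0: r = r^2 mod 37 = 31^2 = 36
  bit 2 = 1: r = r^2 * 31 mod 37 = 36^2 * 31 = 1*31 = 31
  bit 3 = 0: r = r^2 mod 37 = 31^2 = 36
  -> s = B^a = 36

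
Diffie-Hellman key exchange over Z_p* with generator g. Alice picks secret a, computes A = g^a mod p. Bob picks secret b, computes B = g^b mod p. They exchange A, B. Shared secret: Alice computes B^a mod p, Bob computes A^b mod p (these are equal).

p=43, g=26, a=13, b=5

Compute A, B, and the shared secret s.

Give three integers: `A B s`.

A = 26^13 mod 43  (bits of 13 = 1101)
  bit 0 = 1: r = r^2 * 26 mod 43 = 1^2 * 26 = 1*26 = 26
  bit 1 = 1: r = r^2 * 26 mod 43 = 26^2 * 26 = 31*26 = 32
  bit 2 = 0: r = r^2 mod 43 = 32^2 = 35
  bit 3 = 1: r = r^2 * 26 mod 43 = 35^2 * 26 = 21*26 = 30
  -> A = 30
B = 26^5 mod 43  (bits of 5 = 101)
  bit 0 = 1: r = r^2 * 26 mod 43 = 1^2 * 26 = 1*26 = 26
  bit 1 = 0: r = r^2 mod 43 = 26^2 = 31
  bit 2 = 1: r = r^2 * 26 mod 43 = 31^2 * 26 = 15*26 = 3
  -> B = 3
s = B^a = 3^13 mod 43  (bits of 13 = 1101)
  bit 0 = 1: r = r^2 * 3 mod 43 = 1^2 * 3 = 1*3 = 3
  bit 1 = 1: r = r^2 * 3 mod 43 = 3^2 * 3 = 9*3 = 27
  bit 2 = 0: r = r^2 mod 43 = 27^2 = 41
  bit 3 = 1: r = r^2 * 3 mod 43 = 41^2 * 3 = 4*3 = 12
  -> s = B^a = 12

Answer: 30 3 12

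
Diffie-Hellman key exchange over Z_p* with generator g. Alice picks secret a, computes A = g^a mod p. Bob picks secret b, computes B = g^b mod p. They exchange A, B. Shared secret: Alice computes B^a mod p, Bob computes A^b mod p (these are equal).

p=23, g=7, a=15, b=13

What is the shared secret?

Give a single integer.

Answer: 11

Derivation:
A = 7^15 mod 23  (bits of 15 = 1111)
  bit 0 = 1: r = r^2 * 7 mod 23 = 1^2 * 7 = 1*7 = 7
  bit 1 = 1: r = r^2 * 7 mod 23 = 7^2 * 7 = 3*7 = 21
  bit 2 = 1: r = r^2 * 7 mod 23 = 21^2 * 7 = 4*7 = 5
  bit 3 = 1: r = r^2 * 7 mod 23 = 5^2 * 7 = 2*7 = 14
  -> A = 14
B = 7^13 mod 23  (bits of 13 = 1101)
  bit 0 = 1: r = r^2 * 7 mod 23 = 1^2 * 7 = 1*7 = 7
  bit 1 = 1: r = r^2 * 7 mod 23 = 7^2 * 7 = 3*7 = 21
  bit 2 = 0: r = r^2 mod 23 = 21^2 = 4
  bit 3 = 1: r = r^2 * 7 mod 23 = 4^2 * 7 = 16*7 = 20
  -> B = 20
s = B^a = 20^15 mod 23  (bits of 15 = 1111)
  bit 0 = 1: r = r^2 * 20 mod 23 = 1^2 * 20 = 1*20 = 20
  bit 1 = 1: r = r^2 * 20 mod 23 = 20^2 * 20 = 9*20 = 19
  bit 2 = 1: r = r^2 * 20 mod 23 = 19^2 * 20 = 16*20 = 21
  bit 3 = 1: r = r^2 * 20 mod 23 = 21^2 * 20 = 4*20 = 11
  -> s = B^a = 11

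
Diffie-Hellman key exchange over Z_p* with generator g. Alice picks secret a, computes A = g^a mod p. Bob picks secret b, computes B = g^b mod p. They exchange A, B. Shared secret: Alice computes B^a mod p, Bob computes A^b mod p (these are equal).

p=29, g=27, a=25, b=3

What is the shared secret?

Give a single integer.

A = 27^25 mod 29  (bits of 25 = 11001)
  bit 0 = 1: r = r^2 * 27 mod 29 = 1^2 * 27 = 1*27 = 27
  bit 1 = 1: r = r^2 * 27 mod 29 = 27^2 * 27 = 4*27 = 21
  bit 2 = 0: r = r^2 mod 29 = 21^2 = 6
  bit 3 = 0: r = r^2 mod 29 = 6^2 = 7
  bit 4 = 1: r = r^2 * 27 mod 29 = 7^2 * 27 = 20*27 = 18
  -> A = 18
B = 27^3 mod 29  (bits of 3 = 11)
  bit 0 = 1: r = r^2 * 27 mod 29 = 1^2 * 27 = 1*27 = 27
  bit 1 = 1: r = r^2 * 27 mod 29 = 27^2 * 27 = 4*27 = 21
  -> B = 21
s = B^a = 21^25 mod 29  (bits of 25 = 11001)
  bit 0 = 1: r = r^2 * 21 mod 29 = 1^2 * 21 = 1*21 = 21
  bit 1 = 1: r = r^2 * 21 mod 29 = 21^2 * 21 = 6*21 = 10
  bit 2 = 0: r = r^2 mod 29 = 10^2 = 13
  bit 3 = 0: r = r^2 mod 29 = 13^2 = 24
  bit 4 = 1: r = r^2 * 21 mod 29 = 24^2 * 21 = 25*21 = 3
  -> s = B^a = 3

Answer: 3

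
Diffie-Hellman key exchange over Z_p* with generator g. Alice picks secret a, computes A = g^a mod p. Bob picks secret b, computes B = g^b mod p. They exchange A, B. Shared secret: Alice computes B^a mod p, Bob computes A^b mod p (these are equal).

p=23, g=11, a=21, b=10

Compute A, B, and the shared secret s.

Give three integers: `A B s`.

A = 11^21 mod 23  (bits of 21 = 10101)
  bit 0 = 1: r = r^2 * 11 mod 23 = 1^2 * 11 = 1*11 = 11
  bit 1 = 0: r = r^2 mod 23 = 11^2 = 6
  bit 2 = 1: r = r^2 * 11 mod 23 = 6^2 * 11 = 13*11 = 5
  bit 3 = 0: r = r^2 mod 23 = 5^2 = 2
  bit 4 = 1: r = r^2 * 11 mod 23 = 2^2 * 11 = 4*11 = 21
  -> A = 21
B = 11^10 mod 23  (bits of 10 = 1010)
  bit 0 = 1: r = r^2 * 11 mod 23 = 1^2 * 11 = 1*11 = 11
  bit 1 = 0: r = r^2 mod 23 = 11^2 = 6
  bit 2 = 1: r = r^2 * 11 mod 23 = 6^2 * 11 = 13*11 = 5
  bit 3 = 0: r = r^2 mod 23 = 5^2 = 2
  -> B = 2
s = B^a = 2^21 mod 23  (bits of 21 = 10101)
  bit 0 = 1: r = r^2 * 2 mod 23 = 1^2 * 2 = 1*2 = 2
  bit 1 = 0: r = r^2 mod 23 = 2^2 = 4
  bit 2 = 1: r = r^2 * 2 mod 23 = 4^2 * 2 = 16*2 = 9
  bit 3 = 0: r = r^2 mod 23 = 9^2 = 12
  bit 4 = 1: r = r^2 * 2 mod 23 = 12^2 * 2 = 6*2 = 12
  -> s = B^a = 12

Answer: 21 2 12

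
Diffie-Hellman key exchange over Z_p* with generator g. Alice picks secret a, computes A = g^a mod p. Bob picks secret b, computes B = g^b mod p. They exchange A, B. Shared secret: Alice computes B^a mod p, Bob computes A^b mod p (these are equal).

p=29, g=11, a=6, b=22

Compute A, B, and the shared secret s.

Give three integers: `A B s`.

Answer: 9 13 20

Derivation:
A = 11^6 mod 29  (bits of 6 = 110)
  bit 0 = 1: r = r^2 * 11 mod 29 = 1^2 * 11 = 1*11 = 11
  bit 1 = 1: r = r^2 * 11 mod 29 = 11^2 * 11 = 5*11 = 26
  bit 2 = 0: r = r^2 mod 29 = 26^2 = 9
  -> A = 9
B = 11^22 mod 29  (bits of 22 = 10110)
  bit 0 = 1: r = r^2 * 11 mod 29 = 1^2 * 11 = 1*11 = 11
  bit 1 = 0: r = r^2 mod 29 = 11^2 = 5
  bit 2 = 1: r = r^2 * 11 mod 29 = 5^2 * 11 = 25*11 = 14
  bit 3 = 1: r = r^2 * 11 mod 29 = 14^2 * 11 = 22*11 = 10
  bit 4 = 0: r = r^2 mod 29 = 10^2 = 13
  -> B = 13
s = B^a = 13^6 mod 29  (bits of 6 = 110)
  bit 0 = 1: r = r^2 * 13 mod 29 = 1^2 * 13 = 1*13 = 13
  bit 1 = 1: r = r^2 * 13 mod 29 = 13^2 * 13 = 24*13 = 22
  bit 2 = 0: r = r^2 mod 29 = 22^2 = 20
  -> s = B^a = 20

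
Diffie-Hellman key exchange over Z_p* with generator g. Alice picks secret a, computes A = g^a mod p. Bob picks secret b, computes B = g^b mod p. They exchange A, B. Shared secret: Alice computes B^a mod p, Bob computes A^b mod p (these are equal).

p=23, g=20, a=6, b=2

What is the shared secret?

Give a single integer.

A = 20^6 mod 23  (bits of 6 = 110)
  bit 0 = 1: r = r^2 * 20 mod 23 = 1^2 * 20 = 1*20 = 20
  bit 1 = 1: r = r^2 * 20 mod 23 = 20^2 * 20 = 9*20 = 19
  bit 2 = 0: r = r^2 mod 23 = 19^2 = 16
  -> A = 16
B = 20^2 mod 23  (bits of 2 = 10)
  bit 0 = 1: r = r^2 * 20 mod 23 = 1^2 * 20 = 1*20 = 20
  bit 1 = 0: r = r^2 mod 23 = 20^2 = 9
  -> B = 9
s = B^a = 9^6 mod 23  (bits of 6 = 110)
  bit 0 = 1: r = r^2 * 9 mod 23 = 1^2 * 9 = 1*9 = 9
  bit 1 = 1: r = r^2 * 9 mod 23 = 9^2 * 9 = 12*9 = 16
  bit 2 = 0: r = r^2 mod 23 = 16^2 = 3
  -> s = B^a = 3

Answer: 3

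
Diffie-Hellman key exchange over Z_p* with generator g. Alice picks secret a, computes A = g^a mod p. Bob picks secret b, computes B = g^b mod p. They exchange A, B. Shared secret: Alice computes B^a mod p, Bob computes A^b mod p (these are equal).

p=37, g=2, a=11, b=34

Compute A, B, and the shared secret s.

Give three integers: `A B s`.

A = 2^11 mod 37  (bits of 11 = 1011)
  bit 0 = 1: r = r^2 * 2 mod 37 = 1^2 * 2 = 1*2 = 2
  bit 1 = 0: r = r^2 mod 37 = 2^2 = 4
  bit 2 = 1: r = r^2 * 2 mod 37 = 4^2 * 2 = 16*2 = 32
  bit 3 = 1: r = r^2 * 2 mod 37 = 32^2 * 2 = 25*2 = 13
  -> A = 13
B = 2^34 mod 37  (bits of 34 = 100010)
  bit 0 = 1: r = r^2 * 2 mod 37 = 1^2 * 2 = 1*2 = 2
  bit 1 = 0: r = r^2 mod 37 = 2^2 = 4
  bit 2 = 0: r = r^2 mod 37 = 4^2 = 16
  bit 3 = 0: r = r^2 mod 37 = 16^2 = 34
  bit 4 = 1: r = r^2 * 2 mod 37 = 34^2 * 2 = 9*2 = 18
  bit 5 = 0: r = r^2 mod 37 = 18^2 = 28
  -> B = 28
s = B^a = 28^11 mod 37  (bits of 11 = 1011)
  bit 0 = 1: r = r^2 * 28 mod 37 = 1^2 * 28 = 1*28 = 28
  bit 1 = 0: r = r^2 mod 37 = 28^2 = 7
  bit 2 = 1: r = r^2 * 28 mod 37 = 7^2 * 28 = 12*28 = 3
  bit 3 = 1: r = r^2 * 28 mod 37 = 3^2 * 28 = 9*28 = 30
  -> s = B^a = 30

Answer: 13 28 30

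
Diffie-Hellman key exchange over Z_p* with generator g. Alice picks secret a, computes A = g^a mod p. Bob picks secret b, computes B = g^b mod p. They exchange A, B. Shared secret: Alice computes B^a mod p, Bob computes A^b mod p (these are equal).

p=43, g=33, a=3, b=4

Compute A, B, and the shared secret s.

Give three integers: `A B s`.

A = 33^3 mod 43  (bits of 3 = 11)
  bit 0 = 1: r = r^2 * 33 mod 43 = 1^2 * 33 = 1*33 = 33
  bit 1 = 1: r = r^2 * 33 mod 43 = 33^2 * 33 = 14*33 = 32
  -> A = 32
B = 33^4 mod 43  (bits of 4 = 100)
  bit 0 = 1: r = r^2 * 33 mod 43 = 1^2 * 33 = 1*33 = 33
  bit 1 = 0: r = r^2 mod 43 = 33^2 = 14
  bit 2 = 0: r = r^2 mod 43 = 14^2 = 24
  -> B = 24
s = B^a = 24^3 mod 43  (bits of 3 = 11)
  bit 0 = 1: r = r^2 * 24 mod 43 = 1^2 * 24 = 1*24 = 24
  bit 1 = 1: r = r^2 * 24 mod 43 = 24^2 * 24 = 17*24 = 21
  -> s = B^a = 21

Answer: 32 24 21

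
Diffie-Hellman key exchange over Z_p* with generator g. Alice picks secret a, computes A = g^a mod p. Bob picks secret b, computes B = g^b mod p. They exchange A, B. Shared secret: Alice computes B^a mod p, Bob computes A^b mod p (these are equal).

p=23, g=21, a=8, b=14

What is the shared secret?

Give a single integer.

Answer: 4

Derivation:
A = 21^8 mod 23  (bits of 8 = 1000)
  bit 0 = 1: r = r^2 * 21 mod 23 = 1^2 * 21 = 1*21 = 21
  bit 1 = 0: r = r^2 mod 23 = 21^2 = 4
  bit 2 = 0: r = r^2 mod 23 = 4^2 = 16
  bit 3 = 0: r = r^2 mod 23 = 16^2 = 3
  -> A = 3
B = 21^14 mod 23  (bits of 14 = 1110)
  bit 0 = 1: r = r^2 * 21 mod 23 = 1^2 * 21 = 1*21 = 21
  bit 1 = 1: r = r^2 * 21 mod 23 = 21^2 * 21 = 4*21 = 15
  bit 2 = 1: r = r^2 * 21 mod 23 = 15^2 * 21 = 18*21 = 10
  bit 3 = 0: r = r^2 mod 23 = 10^2 = 8
  -> B = 8
s = B^a = 8^8 mod 23  (bits of 8 = 1000)
  bit 0 = 1: r = r^2 * 8 mod 23 = 1^2 * 8 = 1*8 = 8
  bit 1 = 0: r = r^2 mod 23 = 8^2 = 18
  bit 2 = 0: r = r^2 mod 23 = 18^2 = 2
  bit 3 = 0: r = r^2 mod 23 = 2^2 = 4
  -> s = B^a = 4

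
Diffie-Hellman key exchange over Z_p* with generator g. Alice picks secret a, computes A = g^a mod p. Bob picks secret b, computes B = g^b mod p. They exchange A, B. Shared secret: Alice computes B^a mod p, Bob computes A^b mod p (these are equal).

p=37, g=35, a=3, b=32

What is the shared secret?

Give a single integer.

Answer: 10

Derivation:
A = 35^3 mod 37  (bits of 3 = 11)
  bit 0 = 1: r = r^2 * 35 mod 37 = 1^2 * 35 = 1*35 = 35
  bit 1 = 1: r = r^2 * 35 mod 37 = 35^2 * 35 = 4*35 = 29
  -> A = 29
B = 35^32 mod 37  (bits of 32 = 100000)
  bit 0 = 1: r = r^2 * 35 mod 37 = 1^2 * 35 = 1*35 = 35
  bit 1 = 0: r = r^2 mod 37 = 35^2 = 4
  bit 2 = 0: r = r^2 mod 37 = 4^2 = 16
  bit 3 = 0: r = r^2 mod 37 = 16^2 = 34
  bit 4 = 0: r = r^2 mod 37 = 34^2 = 9
  bit 5 = 0: r = r^2 mod 37 = 9^2 = 7
  -> B = 7
s = B^a = 7^3 mod 37  (bits of 3 = 11)
  bit 0 = 1: r = r^2 * 7 mod 37 = 1^2 * 7 = 1*7 = 7
  bit 1 = 1: r = r^2 * 7 mod 37 = 7^2 * 7 = 12*7 = 10
  -> s = B^a = 10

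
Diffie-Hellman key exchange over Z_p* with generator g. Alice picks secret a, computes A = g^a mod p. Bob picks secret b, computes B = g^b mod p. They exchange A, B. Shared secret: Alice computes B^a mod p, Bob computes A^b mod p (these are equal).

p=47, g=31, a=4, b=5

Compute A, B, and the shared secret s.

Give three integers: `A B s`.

A = 31^4 mod 47  (bits of 4 = 100)
  bit 0 = 1: r = r^2 * 31 mod 47 = 1^2 * 31 = 1*31 = 31
  bit 1 = 0: r = r^2 mod 47 = 31^2 = 21
  bit 2 = 0: r = r^2 mod 47 = 21^2 = 18
  -> A = 18
B = 31^5 mod 47  (bits of 5 = 101)
  bit 0 = 1: r = r^2 * 31 mod 47 = 1^2 * 31 = 1*31 = 31
  bit 1 = 0: r = r^2 mod 47 = 31^2 = 21
  bit 2 = 1: r = r^2 * 31 mod 47 = 21^2 * 31 = 18*31 = 41
  -> B = 41
s = B^a = 41^4 mod 47  (bits of 4 = 100)
  bit 0 = 1: r = r^2 * 41 mod 47 = 1^2 * 41 = 1*41 = 41
  bit 1 = 0: r = r^2 mod 47 = 41^2 = 36
  bit 2 = 0: r = r^2 mod 47 = 36^2 = 27
  -> s = B^a = 27

Answer: 18 41 27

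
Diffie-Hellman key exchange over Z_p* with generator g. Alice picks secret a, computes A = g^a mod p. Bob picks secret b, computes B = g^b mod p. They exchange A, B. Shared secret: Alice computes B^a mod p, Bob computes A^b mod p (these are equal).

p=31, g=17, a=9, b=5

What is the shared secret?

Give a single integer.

A = 17^9 mod 31  (bits of 9 = 1001)
  bit 0 = 1: r = r^2 * 17 mod 31 = 1^2 * 17 = 1*17 = 17
  bit 1 = 0: r = r^2 mod 31 = 17^2 = 10
  bit 2 = 0: r = r^2 mod 31 = 10^2 = 7
  bit 3 = 1: r = r^2 * 17 mod 31 = 7^2 * 17 = 18*17 = 27
  -> A = 27
B = 17^5 mod 31  (bits of 5 = 101)
  bit 0 = 1: r = r^2 * 17 mod 31 = 1^2 * 17 = 1*17 = 17
  bit 1 = 0: r = r^2 mod 31 = 17^2 = 10
  bit 2 = 1: r = r^2 * 17 mod 31 = 10^2 * 17 = 7*17 = 26
  -> B = 26
s = B^a = 26^9 mod 31  (bits of 9 = 1001)
  bit 0 = 1: r = r^2 * 26 mod 31 = 1^2 * 26 = 1*26 = 26
  bit 1 = 0: r = r^2 mod 31 = 26^2 = 25
  bit 2 = 0: r = r^2 mod 31 = 25^2 = 5
  bit 3 = 1: r = r^2 * 26 mod 31 = 5^2 * 26 = 25*26 = 30
  -> s = B^a = 30

Answer: 30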